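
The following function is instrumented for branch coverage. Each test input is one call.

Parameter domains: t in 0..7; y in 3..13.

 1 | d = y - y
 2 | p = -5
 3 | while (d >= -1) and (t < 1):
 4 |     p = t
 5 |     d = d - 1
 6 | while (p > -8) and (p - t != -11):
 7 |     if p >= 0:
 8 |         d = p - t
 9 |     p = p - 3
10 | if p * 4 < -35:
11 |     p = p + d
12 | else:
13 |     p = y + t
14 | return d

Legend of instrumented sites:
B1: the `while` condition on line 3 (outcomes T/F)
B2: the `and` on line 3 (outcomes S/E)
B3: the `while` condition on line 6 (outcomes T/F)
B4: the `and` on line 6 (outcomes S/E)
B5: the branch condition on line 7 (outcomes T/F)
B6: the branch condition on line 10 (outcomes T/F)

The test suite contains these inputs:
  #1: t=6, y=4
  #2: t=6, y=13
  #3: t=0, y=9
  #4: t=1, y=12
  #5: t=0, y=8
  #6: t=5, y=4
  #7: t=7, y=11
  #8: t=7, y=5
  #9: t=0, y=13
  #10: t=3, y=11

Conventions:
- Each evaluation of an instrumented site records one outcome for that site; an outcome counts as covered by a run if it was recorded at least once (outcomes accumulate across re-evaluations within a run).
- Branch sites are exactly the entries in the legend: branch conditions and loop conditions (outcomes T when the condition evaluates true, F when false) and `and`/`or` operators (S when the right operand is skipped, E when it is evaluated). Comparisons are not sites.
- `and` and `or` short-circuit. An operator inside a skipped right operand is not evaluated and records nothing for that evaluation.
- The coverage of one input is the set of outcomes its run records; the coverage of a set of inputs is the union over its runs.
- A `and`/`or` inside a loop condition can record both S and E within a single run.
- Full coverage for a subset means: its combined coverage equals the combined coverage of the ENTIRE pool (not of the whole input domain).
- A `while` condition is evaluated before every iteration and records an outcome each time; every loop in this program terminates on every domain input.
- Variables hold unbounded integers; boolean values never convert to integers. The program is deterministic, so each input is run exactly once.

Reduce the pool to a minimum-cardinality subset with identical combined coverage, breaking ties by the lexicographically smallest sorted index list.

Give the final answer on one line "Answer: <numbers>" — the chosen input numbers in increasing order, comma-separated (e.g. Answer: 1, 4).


run #1 (t=6, y=4) runs B2->E, B1->F, B4->E, B3->F, B6->F; records B1=F, B2=E, B3=F, B4=E, B6=F
run #2 (t=6, y=13) runs B2->E, B1->F, B4->E, B3->F, B6->F; records B1=F, B2=E, B3=F, B4=E, B6=F
run #3 (t=0, y=9) runs B2->E, B1->T, B2->E, B1->T, B2->S, B1->F, B4->E, B3->T, B5->T, B4->E, B3->T, B5->F, B4->E, B3->T, ...; records B1=T, B1=F, B2=S, B2=E, B3=T, B3=F, B4=S, B4=E, B5=T, B5=F, B6=T
run #4 (t=1, y=12) runs B2->E, B1->F, B4->E, B3->T, B5->F, B4->S, B3->F, B6->F; records B1=F, B2=E, B3=T, B3=F, B4=S, B4=E, B5=F, B6=F
run #5 (t=0, y=8) runs B2->E, B1->T, B2->E, B1->T, B2->S, B1->F, B4->E, B3->T, B5->T, B4->E, B3->T, B5->F, B4->E, B3->T, ...; records B1=T, B1=F, B2=S, B2=E, B3=T, B3=F, B4=S, B4=E, B5=T, B5=F, B6=T
run #6 (t=5, y=4) runs B2->E, B1->F, B4->E, B3->T, B5->F, B4->S, B3->F, B6->F; records B1=F, B2=E, B3=T, B3=F, B4=S, B4=E, B5=F, B6=F
run #7 (t=7, y=11) runs B2->E, B1->F, B4->E, B3->T, B5->F, B4->S, B3->F, B6->F; records B1=F, B2=E, B3=T, B3=F, B4=S, B4=E, B5=F, B6=F
run #8 (t=7, y=5) runs B2->E, B1->F, B4->E, B3->T, B5->F, B4->S, B3->F, B6->F; records B1=F, B2=E, B3=T, B3=F, B4=S, B4=E, B5=F, B6=F
run #9 (t=0, y=13) runs B2->E, B1->T, B2->E, B1->T, B2->S, B1->F, B4->E, B3->T, B5->T, B4->E, B3->T, B5->F, B4->E, B3->T, ...; records B1=T, B1=F, B2=S, B2=E, B3=T, B3=F, B4=S, B4=E, B5=T, B5=F, B6=T
run #10 (t=3, y=11) runs B2->E, B1->F, B4->E, B3->T, B5->F, B4->S, B3->F, B6->F; records B1=F, B2=E, B3=T, B3=F, B4=S, B4=E, B5=F, B6=F
union over all inputs: B1=T, B1=F, B2=S, B2=E, B3=T, B3=F, B4=S, B4=E, B5=T, B5=F, B6=T, B6=F (12 outcomes)
every size-1 subset falls short of the 12 outcomes (best: 11/12)
the canonical winner is {1, 3}: size 2, full 12-outcome coverage, earliest index list among size-2 covers
Answer: 1, 3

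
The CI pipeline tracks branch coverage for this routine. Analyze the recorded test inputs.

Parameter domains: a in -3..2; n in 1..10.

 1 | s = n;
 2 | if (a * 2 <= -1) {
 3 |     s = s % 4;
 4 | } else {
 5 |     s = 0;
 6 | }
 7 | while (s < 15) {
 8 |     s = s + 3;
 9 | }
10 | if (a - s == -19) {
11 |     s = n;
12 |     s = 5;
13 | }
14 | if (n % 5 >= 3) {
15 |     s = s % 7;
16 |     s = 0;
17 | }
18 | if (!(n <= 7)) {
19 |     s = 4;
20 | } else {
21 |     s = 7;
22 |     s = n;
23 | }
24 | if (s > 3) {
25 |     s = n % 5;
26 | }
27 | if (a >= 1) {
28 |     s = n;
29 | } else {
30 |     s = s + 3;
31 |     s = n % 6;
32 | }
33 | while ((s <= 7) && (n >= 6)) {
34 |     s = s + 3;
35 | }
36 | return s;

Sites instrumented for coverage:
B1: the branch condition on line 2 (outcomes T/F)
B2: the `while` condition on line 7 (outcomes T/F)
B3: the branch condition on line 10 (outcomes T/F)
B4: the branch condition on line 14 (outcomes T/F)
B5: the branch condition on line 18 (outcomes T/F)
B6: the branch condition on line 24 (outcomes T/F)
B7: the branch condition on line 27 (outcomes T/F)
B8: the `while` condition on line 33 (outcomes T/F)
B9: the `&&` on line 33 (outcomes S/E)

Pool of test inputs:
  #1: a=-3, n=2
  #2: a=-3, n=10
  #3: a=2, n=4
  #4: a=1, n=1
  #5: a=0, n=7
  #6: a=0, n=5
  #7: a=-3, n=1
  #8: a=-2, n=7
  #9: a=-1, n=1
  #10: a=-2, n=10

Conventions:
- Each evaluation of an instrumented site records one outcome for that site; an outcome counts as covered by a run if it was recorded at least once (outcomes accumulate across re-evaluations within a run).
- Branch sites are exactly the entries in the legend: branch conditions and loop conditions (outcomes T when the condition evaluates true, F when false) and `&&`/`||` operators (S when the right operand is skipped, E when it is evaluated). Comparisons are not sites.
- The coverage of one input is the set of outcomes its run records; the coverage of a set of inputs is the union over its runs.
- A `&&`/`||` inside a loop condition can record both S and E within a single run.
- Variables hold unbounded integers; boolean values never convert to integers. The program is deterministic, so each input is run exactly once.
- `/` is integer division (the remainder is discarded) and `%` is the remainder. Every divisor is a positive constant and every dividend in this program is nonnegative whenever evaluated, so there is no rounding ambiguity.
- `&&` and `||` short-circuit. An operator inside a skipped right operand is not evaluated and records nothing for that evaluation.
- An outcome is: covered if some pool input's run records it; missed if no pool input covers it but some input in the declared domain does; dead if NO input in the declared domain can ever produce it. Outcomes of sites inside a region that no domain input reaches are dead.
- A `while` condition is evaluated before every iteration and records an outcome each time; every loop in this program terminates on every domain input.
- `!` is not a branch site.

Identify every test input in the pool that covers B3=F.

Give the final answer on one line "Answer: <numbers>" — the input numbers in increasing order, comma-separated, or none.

input #1 (a=-3, n=2): produces B3=F
input #2 (a=-3, n=10): produces B3=F
input #3 (a=2, n=4): produces B3=F
input #4 (a=1, n=1): produces B3=F
input #5 (a=0, n=7): produces B3=F
input #6 (a=0, n=5): produces B3=F
input #7 (a=-3, n=1): does not produce B3=F
input #8 (a=-2, n=7): produces B3=F
input #9 (a=-1, n=1): produces B3=F
input #10 (a=-2, n=10): does not produce B3=F

Answer: 1, 2, 3, 4, 5, 6, 8, 9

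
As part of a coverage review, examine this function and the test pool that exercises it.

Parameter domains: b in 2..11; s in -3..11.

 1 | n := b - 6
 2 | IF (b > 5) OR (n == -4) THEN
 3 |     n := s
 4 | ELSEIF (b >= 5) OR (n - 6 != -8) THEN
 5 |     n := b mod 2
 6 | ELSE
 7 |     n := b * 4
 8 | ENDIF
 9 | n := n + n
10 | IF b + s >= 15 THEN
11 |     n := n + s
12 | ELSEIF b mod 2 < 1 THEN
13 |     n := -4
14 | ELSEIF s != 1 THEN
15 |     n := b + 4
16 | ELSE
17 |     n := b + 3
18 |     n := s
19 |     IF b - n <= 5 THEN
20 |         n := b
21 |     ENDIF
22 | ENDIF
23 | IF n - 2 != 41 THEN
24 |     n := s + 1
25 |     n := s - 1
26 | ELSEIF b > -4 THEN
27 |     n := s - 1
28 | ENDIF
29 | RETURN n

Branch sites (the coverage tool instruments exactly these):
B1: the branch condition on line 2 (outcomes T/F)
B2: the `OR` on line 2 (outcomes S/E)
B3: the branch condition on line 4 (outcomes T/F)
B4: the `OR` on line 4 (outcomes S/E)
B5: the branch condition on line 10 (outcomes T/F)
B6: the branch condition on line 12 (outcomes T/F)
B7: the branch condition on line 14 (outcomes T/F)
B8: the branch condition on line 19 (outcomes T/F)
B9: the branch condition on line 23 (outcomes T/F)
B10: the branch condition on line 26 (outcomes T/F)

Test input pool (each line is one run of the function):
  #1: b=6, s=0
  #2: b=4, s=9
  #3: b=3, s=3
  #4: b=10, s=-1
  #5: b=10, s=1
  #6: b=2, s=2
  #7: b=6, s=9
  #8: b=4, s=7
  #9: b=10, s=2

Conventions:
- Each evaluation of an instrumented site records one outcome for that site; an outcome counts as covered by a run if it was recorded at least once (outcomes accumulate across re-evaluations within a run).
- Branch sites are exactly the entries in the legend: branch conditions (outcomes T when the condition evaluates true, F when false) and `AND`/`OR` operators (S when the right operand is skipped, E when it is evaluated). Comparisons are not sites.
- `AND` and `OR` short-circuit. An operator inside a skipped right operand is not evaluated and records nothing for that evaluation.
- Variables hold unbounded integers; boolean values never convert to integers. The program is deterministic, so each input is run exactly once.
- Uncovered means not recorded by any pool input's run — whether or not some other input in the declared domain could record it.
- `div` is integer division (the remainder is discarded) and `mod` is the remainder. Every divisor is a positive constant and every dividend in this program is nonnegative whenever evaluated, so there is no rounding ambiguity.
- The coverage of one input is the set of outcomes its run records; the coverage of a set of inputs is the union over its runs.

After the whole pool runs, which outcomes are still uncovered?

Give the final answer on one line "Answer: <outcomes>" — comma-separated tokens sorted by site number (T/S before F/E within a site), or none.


input #1 (b=6, s=0): events B2->S, B1->T, B5->F, B6->T, B9->T; covers B1=T, B2=S, B5=F, B6=T, B9=T
input #2 (b=4, s=9): events B2->E, B1->F, B4->E, B3->F, B5->F, B6->T, B9->T; covers B1=F, B2=E, B3=F, B4=E, B5=F, B6=T, B9=T
input #3 (b=3, s=3): events B2->E, B1->F, B4->E, B3->T, B5->F, B6->F, B7->T, B9->T; covers B1=F, B2=E, B3=T, B4=E, B5=F, B6=F, B7=T, B9=T
input #4 (b=10, s=-1): events B2->S, B1->T, B5->F, B6->T, B9->T; covers B1=T, B2=S, B5=F, B6=T, B9=T
input #5 (b=10, s=1): events B2->S, B1->T, B5->F, B6->T, B9->T; covers B1=T, B2=S, B5=F, B6=T, B9=T
input #6 (b=2, s=2): events B2->E, B1->T, B5->F, B6->T, B9->T; covers B1=T, B2=E, B5=F, B6=T, B9=T
input #7 (b=6, s=9): events B2->S, B1->T, B5->T, B9->T; covers B1=T, B2=S, B5=T, B9=T
input #8 (b=4, s=7): events B2->E, B1->F, B4->E, B3->F, B5->F, B6->T, B9->T; covers B1=F, B2=E, B3=F, B4=E, B5=F, B6=T, B9=T
input #9 (b=10, s=2): events B2->S, B1->T, B5->F, B6->T, B9->T; covers B1=T, B2=S, B5=F, B6=T, B9=T
union over the pool: B1=T, B1=F, B2=S, B2=E, B3=T, B3=F, B4=E, B5=T, B5=F, B6=T, B6=F, B7=T, B9=T
uncovered (7 of 20): B4=S, B7=F, B8=T, B8=F, B9=F, B10=T, B10=F
Answer: B4=S, B7=F, B8=T, B8=F, B9=F, B10=T, B10=F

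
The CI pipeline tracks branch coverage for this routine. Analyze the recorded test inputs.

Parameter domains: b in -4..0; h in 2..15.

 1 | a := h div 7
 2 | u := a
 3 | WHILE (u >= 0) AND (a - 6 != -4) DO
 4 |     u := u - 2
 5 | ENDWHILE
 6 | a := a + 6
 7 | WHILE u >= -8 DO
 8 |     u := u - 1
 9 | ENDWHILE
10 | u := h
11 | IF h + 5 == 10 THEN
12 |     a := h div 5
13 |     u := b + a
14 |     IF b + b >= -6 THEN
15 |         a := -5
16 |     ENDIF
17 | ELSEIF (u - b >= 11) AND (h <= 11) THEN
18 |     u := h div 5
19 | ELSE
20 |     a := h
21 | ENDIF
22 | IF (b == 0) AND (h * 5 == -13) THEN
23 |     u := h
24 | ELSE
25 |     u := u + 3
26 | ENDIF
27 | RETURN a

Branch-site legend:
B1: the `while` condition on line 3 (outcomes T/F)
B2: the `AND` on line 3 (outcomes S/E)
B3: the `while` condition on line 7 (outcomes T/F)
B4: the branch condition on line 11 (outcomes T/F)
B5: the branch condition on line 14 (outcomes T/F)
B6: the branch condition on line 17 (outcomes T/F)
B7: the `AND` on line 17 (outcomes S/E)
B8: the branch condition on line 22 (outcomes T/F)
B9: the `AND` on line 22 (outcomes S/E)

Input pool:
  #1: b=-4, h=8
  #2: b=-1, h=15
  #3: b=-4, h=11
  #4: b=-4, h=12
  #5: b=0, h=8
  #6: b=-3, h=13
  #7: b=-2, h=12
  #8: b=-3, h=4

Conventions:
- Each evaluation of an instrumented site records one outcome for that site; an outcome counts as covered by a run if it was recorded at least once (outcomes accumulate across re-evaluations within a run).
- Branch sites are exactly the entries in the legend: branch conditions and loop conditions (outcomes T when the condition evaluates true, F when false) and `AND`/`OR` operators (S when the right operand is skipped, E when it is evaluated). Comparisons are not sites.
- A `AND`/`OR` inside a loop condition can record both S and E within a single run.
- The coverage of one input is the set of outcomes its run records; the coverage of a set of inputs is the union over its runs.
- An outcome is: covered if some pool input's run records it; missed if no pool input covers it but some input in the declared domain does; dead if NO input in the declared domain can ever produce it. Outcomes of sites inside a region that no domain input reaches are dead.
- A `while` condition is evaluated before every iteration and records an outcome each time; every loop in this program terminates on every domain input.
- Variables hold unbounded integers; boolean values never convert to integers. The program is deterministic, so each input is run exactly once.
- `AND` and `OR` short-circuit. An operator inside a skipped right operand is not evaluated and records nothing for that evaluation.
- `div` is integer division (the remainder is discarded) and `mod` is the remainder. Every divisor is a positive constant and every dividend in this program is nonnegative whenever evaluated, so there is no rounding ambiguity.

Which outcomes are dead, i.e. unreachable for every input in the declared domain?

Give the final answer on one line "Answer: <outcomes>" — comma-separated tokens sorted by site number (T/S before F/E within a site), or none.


running all 70 domain inputs and tallying outcomes:
  B8=T: zero occurrences over every domain input -> dead
  reachable outcomes have witnesses, e.g. B1=T (e.g. b=-4, h=2), B1=F (e.g. b=-4, h=2), B2=S (e.g. b=-4, h=2), B2=E (e.g. b=-4, h=2)
Answer: B8=T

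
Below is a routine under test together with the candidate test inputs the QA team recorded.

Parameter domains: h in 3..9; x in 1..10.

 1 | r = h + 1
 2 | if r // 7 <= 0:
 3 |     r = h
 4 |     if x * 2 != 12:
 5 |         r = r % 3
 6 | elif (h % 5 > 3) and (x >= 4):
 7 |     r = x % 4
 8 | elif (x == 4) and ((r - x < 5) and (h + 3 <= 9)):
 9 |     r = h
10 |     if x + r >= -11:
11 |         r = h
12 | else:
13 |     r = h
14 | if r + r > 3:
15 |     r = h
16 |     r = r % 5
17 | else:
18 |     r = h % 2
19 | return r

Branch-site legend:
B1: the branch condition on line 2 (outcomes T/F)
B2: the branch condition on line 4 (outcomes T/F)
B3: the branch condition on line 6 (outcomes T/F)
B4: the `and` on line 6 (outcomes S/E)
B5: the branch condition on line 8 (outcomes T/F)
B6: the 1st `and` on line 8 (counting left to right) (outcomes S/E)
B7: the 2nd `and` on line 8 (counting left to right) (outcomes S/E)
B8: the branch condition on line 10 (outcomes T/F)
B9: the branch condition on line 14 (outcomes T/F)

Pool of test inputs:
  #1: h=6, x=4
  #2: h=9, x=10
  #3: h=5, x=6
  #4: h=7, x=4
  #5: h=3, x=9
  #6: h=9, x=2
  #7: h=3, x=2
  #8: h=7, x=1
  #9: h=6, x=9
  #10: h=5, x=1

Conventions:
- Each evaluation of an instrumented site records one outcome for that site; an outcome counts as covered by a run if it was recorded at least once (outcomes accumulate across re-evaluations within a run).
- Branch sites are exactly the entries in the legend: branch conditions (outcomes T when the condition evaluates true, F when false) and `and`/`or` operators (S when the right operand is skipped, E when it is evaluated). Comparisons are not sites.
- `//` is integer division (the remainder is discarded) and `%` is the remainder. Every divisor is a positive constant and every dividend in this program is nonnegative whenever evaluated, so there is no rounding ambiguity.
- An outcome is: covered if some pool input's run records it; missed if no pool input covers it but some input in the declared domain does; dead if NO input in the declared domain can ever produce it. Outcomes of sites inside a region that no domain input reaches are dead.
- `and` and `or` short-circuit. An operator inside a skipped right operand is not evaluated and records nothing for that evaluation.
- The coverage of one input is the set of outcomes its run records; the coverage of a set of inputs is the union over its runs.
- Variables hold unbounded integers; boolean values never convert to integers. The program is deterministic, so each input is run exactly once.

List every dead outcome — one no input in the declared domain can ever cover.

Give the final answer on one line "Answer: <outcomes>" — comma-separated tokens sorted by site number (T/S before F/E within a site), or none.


checking every outcome against all 70 domain inputs:
  B8=F: never recorded by any domain input -> dead
  reachable outcomes have witnesses, e.g. B1=T (e.g. h=3, x=1), B1=F (e.g. h=6, x=1), B2=T (e.g. h=3, x=1), B2=F (e.g. h=3, x=6)
Answer: B8=F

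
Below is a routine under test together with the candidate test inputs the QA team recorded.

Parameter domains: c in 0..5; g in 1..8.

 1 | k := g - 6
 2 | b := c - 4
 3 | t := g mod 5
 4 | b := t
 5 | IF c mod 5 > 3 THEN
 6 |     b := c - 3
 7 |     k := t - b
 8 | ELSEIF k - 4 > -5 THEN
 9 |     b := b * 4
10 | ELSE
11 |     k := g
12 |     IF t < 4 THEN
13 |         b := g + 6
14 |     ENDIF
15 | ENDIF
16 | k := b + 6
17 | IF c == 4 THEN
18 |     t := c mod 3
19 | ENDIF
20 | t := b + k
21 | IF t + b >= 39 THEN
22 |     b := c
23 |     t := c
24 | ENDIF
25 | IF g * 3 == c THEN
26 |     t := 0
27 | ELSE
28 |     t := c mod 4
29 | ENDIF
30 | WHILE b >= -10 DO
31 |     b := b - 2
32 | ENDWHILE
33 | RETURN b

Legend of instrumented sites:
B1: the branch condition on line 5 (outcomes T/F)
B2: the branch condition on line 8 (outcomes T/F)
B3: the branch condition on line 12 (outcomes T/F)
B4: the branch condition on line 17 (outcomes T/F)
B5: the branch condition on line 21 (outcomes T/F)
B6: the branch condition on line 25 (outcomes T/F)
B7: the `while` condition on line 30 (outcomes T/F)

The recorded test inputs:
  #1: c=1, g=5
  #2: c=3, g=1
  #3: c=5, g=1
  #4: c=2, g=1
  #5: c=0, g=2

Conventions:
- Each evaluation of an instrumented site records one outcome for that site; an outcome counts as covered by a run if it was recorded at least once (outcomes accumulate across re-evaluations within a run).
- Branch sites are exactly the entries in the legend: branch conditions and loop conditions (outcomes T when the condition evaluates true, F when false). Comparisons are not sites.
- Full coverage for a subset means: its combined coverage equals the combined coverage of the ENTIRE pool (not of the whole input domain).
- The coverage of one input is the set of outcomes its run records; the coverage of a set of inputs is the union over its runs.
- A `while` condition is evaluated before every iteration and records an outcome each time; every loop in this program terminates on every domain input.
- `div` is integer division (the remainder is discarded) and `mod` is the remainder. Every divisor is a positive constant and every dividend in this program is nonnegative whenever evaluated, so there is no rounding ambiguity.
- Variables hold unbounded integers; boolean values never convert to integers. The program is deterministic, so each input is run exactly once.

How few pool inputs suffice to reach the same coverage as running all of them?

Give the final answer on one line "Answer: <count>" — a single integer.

input #1 (c=1, g=5): covers B1=F, B2=F, B3=T, B4=F, B5=T, B6=F, B7=T, B7=F
input #2 (c=3, g=1): covers B1=F, B2=F, B3=T, B4=F, B5=F, B6=T, B7=T, B7=F
input #3 (c=5, g=1): covers B1=F, B2=F, B3=T, B4=F, B5=F, B6=F, B7=T, B7=F
input #4 (c=2, g=1): covers B1=F, B2=F, B3=T, B4=F, B5=F, B6=F, B7=T, B7=F
input #5 (c=0, g=2): covers B1=F, B2=F, B3=T, B4=F, B5=F, B6=F, B7=T, B7=F
pool-wide coverage (10 outcomes): B1=F, B2=F, B3=T, B4=F, B5=T, B5=F, B6=T, B6=F, B7=T, B7=F
every size-1 subset falls short of the 10 outcomes (best: 8/10)
at size 2, {1, 2} reaches all 10 outcomes; every lexicographically earlier size-2 subset fails

Answer: 2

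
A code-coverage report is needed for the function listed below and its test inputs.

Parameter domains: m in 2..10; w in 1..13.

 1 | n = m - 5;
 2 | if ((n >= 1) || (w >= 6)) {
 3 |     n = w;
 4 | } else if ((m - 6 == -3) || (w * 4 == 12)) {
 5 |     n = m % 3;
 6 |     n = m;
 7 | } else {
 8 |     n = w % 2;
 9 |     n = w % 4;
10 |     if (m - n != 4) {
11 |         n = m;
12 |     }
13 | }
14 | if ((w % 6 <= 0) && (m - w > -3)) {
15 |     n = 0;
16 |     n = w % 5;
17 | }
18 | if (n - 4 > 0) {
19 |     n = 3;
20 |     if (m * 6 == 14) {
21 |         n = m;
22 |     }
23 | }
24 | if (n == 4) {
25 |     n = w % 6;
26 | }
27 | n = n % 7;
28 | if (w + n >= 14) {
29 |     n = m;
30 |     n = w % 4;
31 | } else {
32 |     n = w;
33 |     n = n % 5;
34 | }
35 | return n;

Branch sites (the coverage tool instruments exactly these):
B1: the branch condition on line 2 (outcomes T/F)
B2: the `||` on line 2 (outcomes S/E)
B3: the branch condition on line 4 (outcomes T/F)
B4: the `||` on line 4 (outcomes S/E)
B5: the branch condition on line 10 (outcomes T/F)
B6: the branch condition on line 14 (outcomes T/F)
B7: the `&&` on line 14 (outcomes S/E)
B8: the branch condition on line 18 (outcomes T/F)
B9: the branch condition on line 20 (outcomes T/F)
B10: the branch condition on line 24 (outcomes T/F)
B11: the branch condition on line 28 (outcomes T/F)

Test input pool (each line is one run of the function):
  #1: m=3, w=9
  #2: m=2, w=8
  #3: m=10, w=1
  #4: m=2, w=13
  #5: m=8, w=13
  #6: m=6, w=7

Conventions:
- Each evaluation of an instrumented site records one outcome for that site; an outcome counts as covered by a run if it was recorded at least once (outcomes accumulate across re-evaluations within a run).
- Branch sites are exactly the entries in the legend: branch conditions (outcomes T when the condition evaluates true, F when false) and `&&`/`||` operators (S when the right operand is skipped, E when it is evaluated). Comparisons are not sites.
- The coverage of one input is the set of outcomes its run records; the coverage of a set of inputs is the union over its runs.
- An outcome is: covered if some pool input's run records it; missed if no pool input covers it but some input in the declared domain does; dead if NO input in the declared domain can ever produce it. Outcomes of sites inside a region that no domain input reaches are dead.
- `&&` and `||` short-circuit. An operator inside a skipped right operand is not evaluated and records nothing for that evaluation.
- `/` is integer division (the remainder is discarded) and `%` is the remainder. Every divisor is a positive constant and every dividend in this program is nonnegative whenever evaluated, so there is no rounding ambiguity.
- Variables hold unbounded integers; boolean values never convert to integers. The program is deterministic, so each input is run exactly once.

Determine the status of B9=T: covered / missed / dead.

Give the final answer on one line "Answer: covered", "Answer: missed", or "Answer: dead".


no pool input records B9=T
checking all 117 inputs in the declared domain: B9=T is never recorded -> dead
Answer: dead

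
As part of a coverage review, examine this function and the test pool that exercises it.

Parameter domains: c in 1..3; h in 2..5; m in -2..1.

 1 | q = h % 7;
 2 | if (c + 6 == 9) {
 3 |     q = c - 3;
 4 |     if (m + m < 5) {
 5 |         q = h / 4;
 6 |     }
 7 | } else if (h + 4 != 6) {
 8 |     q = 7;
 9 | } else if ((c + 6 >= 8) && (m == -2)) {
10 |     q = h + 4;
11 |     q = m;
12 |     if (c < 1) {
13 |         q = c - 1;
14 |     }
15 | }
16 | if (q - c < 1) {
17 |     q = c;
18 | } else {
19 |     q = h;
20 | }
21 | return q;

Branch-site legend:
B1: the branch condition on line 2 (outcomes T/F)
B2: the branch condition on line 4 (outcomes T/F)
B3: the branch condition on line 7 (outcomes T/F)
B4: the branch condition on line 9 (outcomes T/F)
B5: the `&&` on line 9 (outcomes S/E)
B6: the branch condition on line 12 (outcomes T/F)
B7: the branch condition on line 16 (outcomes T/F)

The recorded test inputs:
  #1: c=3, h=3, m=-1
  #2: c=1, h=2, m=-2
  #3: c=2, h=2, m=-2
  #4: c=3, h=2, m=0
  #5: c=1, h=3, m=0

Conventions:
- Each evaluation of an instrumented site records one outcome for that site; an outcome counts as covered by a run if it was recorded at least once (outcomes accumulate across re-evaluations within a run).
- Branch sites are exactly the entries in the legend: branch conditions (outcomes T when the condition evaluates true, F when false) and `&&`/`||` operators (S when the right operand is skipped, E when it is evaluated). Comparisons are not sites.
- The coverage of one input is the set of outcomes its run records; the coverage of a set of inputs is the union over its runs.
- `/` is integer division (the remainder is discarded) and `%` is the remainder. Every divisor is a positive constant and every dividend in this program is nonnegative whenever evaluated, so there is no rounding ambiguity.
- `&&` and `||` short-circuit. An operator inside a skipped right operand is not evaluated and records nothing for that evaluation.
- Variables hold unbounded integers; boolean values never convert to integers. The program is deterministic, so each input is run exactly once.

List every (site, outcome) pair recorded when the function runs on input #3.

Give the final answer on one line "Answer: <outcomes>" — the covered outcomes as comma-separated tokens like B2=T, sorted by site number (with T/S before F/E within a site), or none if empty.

Simulating input #3 (c=2, h=2, m=-2) step by step:
  B1->F, B3->F, B5->E, B4->T, B6->F, B7->T
distinct outcomes covered: B1=F, B3=F, B4=T, B5=E, B6=F, B7=T

Answer: B1=F, B3=F, B4=T, B5=E, B6=F, B7=T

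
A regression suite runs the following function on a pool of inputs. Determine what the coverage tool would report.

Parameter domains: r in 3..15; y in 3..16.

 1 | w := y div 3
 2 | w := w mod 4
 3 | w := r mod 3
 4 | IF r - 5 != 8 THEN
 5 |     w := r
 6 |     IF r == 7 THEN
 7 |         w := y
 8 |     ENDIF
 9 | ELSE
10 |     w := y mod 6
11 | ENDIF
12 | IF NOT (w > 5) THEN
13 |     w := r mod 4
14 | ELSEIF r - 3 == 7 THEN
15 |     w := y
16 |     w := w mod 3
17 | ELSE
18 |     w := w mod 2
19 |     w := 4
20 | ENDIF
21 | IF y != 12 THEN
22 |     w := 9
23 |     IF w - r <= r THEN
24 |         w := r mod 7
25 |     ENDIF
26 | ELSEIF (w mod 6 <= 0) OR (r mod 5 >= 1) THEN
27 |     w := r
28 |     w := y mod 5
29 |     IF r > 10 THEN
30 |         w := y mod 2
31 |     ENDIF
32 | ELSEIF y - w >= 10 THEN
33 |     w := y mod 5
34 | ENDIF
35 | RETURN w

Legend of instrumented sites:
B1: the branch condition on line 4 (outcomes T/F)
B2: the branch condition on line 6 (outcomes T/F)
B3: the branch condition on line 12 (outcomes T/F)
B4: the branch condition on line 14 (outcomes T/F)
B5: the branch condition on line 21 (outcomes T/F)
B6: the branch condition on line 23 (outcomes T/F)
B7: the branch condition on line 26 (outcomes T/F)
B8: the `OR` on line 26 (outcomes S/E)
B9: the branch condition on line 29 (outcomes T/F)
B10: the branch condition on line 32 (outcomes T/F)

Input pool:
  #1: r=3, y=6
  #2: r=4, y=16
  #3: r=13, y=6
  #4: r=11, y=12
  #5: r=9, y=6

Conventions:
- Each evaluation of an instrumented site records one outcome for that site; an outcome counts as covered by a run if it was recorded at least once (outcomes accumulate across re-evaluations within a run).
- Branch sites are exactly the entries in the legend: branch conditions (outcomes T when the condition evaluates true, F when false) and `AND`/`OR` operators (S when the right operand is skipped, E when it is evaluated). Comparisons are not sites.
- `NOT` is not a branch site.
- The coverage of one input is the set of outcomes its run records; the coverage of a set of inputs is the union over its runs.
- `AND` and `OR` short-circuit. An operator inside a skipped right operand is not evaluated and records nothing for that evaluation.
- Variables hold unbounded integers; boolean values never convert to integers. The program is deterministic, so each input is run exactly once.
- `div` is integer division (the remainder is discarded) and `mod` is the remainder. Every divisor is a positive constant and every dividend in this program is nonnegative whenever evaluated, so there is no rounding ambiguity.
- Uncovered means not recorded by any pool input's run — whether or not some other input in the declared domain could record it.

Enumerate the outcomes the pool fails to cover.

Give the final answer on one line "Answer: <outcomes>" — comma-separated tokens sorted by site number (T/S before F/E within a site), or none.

run #1 (r=3, y=6) records B1=T, B2=F, B3=T, B5=T, B6=F
run #2 (r=4, y=16) records B1=T, B2=F, B3=T, B5=T, B6=F
run #3 (r=13, y=6) records B1=F, B3=T, B5=T, B6=T
run #4 (r=11, y=12) records B1=T, B2=F, B3=F, B4=F, B5=F, B7=T, B8=E, B9=T
run #5 (r=9, y=6) records B1=T, B2=F, B3=F, B4=F, B5=T, B6=T
union over the pool: B1=T, B1=F, B2=F, B3=T, B3=F, B4=F, B5=T, B5=F, B6=T, B6=F, B7=T, B8=E, B9=T
uncovered (7 of 20): B2=T, B4=T, B7=F, B8=S, B9=F, B10=T, B10=F

Answer: B2=T, B4=T, B7=F, B8=S, B9=F, B10=T, B10=F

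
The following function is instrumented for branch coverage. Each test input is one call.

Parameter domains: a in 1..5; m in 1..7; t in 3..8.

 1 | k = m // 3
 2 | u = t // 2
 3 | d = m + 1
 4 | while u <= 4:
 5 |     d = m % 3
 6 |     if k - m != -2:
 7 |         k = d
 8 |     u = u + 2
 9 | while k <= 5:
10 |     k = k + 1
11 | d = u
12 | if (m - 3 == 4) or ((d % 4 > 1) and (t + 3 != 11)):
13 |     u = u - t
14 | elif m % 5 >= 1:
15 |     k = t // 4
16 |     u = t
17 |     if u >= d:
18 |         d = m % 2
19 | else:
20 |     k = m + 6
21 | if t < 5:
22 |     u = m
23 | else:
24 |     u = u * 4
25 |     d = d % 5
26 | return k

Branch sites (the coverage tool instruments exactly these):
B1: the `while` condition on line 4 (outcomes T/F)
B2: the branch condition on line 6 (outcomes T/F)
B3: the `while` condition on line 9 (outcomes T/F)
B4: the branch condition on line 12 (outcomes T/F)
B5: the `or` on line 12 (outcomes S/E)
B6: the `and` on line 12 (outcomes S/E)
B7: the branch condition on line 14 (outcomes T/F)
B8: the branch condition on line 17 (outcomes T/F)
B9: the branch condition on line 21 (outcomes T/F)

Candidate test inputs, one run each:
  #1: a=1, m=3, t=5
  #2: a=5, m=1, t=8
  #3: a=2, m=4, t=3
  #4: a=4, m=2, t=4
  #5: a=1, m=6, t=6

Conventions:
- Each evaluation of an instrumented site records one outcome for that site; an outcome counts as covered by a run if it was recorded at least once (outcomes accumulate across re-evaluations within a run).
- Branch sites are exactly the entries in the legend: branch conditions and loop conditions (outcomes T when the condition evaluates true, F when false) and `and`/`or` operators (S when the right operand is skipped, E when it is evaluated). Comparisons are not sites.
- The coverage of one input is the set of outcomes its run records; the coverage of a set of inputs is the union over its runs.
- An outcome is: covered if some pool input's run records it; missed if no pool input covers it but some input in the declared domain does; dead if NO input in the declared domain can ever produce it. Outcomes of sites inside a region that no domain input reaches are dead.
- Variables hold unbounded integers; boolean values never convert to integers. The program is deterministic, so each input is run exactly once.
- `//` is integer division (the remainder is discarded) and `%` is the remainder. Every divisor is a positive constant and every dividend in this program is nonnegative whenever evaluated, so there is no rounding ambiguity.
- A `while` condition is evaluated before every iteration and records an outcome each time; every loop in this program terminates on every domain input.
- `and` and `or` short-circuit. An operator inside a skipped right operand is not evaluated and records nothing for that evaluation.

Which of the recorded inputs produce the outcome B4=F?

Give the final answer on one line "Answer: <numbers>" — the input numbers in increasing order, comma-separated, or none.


input #1 (a=1, m=3, t=5): does not produce B4=F
input #2 (a=5, m=1, t=8): produces B4=F
input #3 (a=2, m=4, t=3): produces B4=F
input #4 (a=4, m=2, t=4): does not produce B4=F
input #5 (a=1, m=6, t=6): produces B4=F
Answer: 2, 3, 5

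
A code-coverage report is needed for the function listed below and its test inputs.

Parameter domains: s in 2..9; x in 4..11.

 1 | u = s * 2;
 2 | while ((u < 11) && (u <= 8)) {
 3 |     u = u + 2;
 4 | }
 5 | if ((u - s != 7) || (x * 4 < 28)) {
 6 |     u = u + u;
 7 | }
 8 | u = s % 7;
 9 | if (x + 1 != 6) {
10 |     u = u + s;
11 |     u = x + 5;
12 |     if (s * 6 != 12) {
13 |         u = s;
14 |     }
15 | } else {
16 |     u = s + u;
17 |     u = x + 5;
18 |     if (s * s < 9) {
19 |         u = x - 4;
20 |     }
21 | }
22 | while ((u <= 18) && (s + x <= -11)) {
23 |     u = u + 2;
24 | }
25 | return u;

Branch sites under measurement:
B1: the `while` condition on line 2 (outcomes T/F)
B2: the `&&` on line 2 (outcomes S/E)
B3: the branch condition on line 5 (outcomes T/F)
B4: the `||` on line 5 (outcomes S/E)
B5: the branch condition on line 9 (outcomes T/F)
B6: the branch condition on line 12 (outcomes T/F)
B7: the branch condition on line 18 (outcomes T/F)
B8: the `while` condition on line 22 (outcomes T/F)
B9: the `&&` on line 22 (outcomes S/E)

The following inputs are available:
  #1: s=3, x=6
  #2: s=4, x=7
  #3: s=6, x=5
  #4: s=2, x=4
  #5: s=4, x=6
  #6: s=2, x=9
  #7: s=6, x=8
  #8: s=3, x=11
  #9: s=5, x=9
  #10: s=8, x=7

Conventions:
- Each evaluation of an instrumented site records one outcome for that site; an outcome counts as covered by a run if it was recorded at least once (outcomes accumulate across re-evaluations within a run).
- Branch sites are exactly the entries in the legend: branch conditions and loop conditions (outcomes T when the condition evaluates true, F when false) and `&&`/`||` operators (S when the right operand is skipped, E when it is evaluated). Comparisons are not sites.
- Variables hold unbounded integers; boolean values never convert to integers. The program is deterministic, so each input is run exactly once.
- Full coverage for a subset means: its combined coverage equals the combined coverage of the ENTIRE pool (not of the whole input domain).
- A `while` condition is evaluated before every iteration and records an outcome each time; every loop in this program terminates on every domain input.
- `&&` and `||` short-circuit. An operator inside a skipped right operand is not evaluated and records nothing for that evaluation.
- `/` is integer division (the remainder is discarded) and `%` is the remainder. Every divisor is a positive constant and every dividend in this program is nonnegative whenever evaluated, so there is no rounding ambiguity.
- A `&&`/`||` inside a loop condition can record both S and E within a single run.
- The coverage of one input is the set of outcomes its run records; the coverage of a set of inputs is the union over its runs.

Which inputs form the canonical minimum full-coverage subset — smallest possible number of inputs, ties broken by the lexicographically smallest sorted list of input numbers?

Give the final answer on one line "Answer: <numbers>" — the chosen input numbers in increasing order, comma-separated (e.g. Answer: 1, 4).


input #1, s=3, x=6: events B2->E, B1->T, B2->E, B1->T, B2->E, B1->F, B4->E, B3->T, B5->T, B6->T, B9->E, B8->F; outcomes B1=T, B1=F, B2=E, B3=T, B4=E, B5=T, B6=T, B8=F, B9=E
input #2, s=4, x=7: events B2->E, B1->T, B2->E, B1->F, B4->S, B3->T, B5->T, B6->T, B9->E, B8->F; outcomes B1=T, B1=F, B2=E, B3=T, B4=S, B5=T, B6=T, B8=F, B9=E
input #3, s=6, x=5: events B2->S, B1->F, B4->S, B3->T, B5->F, B7->F, B9->E, B8->F; outcomes B1=F, B2=S, B3=T, B4=S, B5=F, B7=F, B8=F, B9=E
input #4, s=2, x=4: events B2->E, B1->T, B2->E, B1->T, B2->E, B1->T, B2->E, B1->F, B4->S, B3->T, B5->T, B6->F, B9->E, B8->F; outcomes B1=T, B1=F, B2=E, B3=T, B4=S, B5=T, B6=F, B8=F, B9=E
input #5, s=4, x=6: events B2->E, B1->T, B2->E, B1->F, B4->S, B3->T, B5->T, B6->T, B9->E, B8->F; outcomes B1=T, B1=F, B2=E, B3=T, B4=S, B5=T, B6=T, B8=F, B9=E
input #6, s=2, x=9: events B2->E, B1->T, B2->E, B1->T, B2->E, B1->T, B2->E, B1->F, B4->S, B3->T, B5->T, B6->F, B9->E, B8->F; outcomes B1=T, B1=F, B2=E, B3=T, B4=S, B5=T, B6=F, B8=F, B9=E
input #7, s=6, x=8: events B2->S, B1->F, B4->S, B3->T, B5->T, B6->T, B9->E, B8->F; outcomes B1=F, B2=S, B3=T, B4=S, B5=T, B6=T, B8=F, B9=E
input #8, s=3, x=11: events B2->E, B1->T, B2->E, B1->T, B2->E, B1->F, B4->E, B3->F, B5->T, B6->T, B9->E, B8->F; outcomes B1=T, B1=F, B2=E, B3=F, B4=E, B5=T, B6=T, B8=F, B9=E
input #9, s=5, x=9: events B2->E, B1->F, B4->S, B3->T, B5->T, B6->T, B9->E, B8->F; outcomes B1=F, B2=E, B3=T, B4=S, B5=T, B6=T, B8=F, B9=E
input #10, s=8, x=7: events B2->S, B1->F, B4->S, B3->T, B5->T, B6->T, B9->E, B8->F; outcomes B1=F, B2=S, B3=T, B4=S, B5=T, B6=T, B8=F, B9=E
the full pool covers 15 outcomes: B1=T, B1=F, B2=S, B2=E, B3=T, B3=F, B4=S, B4=E, B5=T, B5=F, B6=T, B6=F, B7=F, B8=F, B9=E
size 1 is not enough: best union over all size-1 subsets is 9/15
size 2 is not enough: best union over all size-2 subsets is 14/15
size 3: inputs {3, 4, 8} cover all 15 outcomes, and no lexicographically smaller subset of this size does
Answer: 3, 4, 8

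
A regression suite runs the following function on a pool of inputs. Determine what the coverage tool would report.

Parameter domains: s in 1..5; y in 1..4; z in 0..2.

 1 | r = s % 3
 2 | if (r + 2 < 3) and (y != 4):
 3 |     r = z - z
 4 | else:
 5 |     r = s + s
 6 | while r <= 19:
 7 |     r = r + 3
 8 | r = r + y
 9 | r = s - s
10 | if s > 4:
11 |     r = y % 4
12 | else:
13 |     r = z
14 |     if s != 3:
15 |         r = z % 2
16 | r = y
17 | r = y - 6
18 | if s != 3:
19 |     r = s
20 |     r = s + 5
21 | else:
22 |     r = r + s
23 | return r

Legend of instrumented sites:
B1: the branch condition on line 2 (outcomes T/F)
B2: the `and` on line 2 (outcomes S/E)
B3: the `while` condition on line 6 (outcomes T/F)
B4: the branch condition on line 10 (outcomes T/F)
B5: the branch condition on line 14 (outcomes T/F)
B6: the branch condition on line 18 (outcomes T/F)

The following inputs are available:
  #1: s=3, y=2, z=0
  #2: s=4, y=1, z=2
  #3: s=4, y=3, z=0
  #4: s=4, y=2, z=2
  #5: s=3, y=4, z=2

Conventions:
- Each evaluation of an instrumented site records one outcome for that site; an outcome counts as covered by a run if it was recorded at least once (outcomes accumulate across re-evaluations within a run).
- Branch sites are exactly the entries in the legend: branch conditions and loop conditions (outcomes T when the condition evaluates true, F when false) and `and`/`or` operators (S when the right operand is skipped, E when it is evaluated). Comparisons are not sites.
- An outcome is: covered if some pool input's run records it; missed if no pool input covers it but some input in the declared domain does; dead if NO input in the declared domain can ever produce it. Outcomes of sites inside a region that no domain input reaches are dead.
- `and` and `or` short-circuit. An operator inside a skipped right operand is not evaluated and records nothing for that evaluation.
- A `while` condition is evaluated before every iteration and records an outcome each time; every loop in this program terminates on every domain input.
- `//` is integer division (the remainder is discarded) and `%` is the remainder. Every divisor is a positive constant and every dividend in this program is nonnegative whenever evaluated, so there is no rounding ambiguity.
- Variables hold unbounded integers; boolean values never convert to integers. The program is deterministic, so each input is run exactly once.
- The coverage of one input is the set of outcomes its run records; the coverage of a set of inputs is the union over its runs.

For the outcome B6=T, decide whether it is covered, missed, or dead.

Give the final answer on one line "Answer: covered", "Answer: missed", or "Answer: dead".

B6=T is recorded by pool input(s) 2, 3, 4 -> covered

Answer: covered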